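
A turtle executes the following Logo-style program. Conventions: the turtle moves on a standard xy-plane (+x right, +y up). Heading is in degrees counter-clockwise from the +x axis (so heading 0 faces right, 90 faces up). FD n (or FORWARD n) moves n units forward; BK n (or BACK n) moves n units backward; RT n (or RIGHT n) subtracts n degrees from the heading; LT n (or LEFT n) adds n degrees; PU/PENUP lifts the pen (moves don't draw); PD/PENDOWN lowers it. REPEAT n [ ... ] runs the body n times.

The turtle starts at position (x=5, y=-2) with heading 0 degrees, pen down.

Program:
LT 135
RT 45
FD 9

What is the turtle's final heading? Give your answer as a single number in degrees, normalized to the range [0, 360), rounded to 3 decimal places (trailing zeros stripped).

Answer: 90

Derivation:
Executing turtle program step by step:
Start: pos=(5,-2), heading=0, pen down
LT 135: heading 0 -> 135
RT 45: heading 135 -> 90
FD 9: (5,-2) -> (5,7) [heading=90, draw]
Final: pos=(5,7), heading=90, 1 segment(s) drawn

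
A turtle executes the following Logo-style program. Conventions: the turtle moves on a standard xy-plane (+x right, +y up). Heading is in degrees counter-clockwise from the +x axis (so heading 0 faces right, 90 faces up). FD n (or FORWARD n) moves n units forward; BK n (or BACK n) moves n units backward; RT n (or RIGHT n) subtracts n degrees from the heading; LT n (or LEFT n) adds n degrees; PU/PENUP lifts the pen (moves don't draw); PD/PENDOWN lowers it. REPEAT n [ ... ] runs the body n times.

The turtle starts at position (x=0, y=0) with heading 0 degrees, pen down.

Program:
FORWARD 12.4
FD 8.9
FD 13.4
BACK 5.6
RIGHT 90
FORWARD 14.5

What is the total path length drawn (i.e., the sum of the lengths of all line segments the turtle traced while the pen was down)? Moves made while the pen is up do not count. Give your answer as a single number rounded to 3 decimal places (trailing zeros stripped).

Executing turtle program step by step:
Start: pos=(0,0), heading=0, pen down
FD 12.4: (0,0) -> (12.4,0) [heading=0, draw]
FD 8.9: (12.4,0) -> (21.3,0) [heading=0, draw]
FD 13.4: (21.3,0) -> (34.7,0) [heading=0, draw]
BK 5.6: (34.7,0) -> (29.1,0) [heading=0, draw]
RT 90: heading 0 -> 270
FD 14.5: (29.1,0) -> (29.1,-14.5) [heading=270, draw]
Final: pos=(29.1,-14.5), heading=270, 5 segment(s) drawn

Segment lengths:
  seg 1: (0,0) -> (12.4,0), length = 12.4
  seg 2: (12.4,0) -> (21.3,0), length = 8.9
  seg 3: (21.3,0) -> (34.7,0), length = 13.4
  seg 4: (34.7,0) -> (29.1,0), length = 5.6
  seg 5: (29.1,0) -> (29.1,-14.5), length = 14.5
Total = 54.8

Answer: 54.8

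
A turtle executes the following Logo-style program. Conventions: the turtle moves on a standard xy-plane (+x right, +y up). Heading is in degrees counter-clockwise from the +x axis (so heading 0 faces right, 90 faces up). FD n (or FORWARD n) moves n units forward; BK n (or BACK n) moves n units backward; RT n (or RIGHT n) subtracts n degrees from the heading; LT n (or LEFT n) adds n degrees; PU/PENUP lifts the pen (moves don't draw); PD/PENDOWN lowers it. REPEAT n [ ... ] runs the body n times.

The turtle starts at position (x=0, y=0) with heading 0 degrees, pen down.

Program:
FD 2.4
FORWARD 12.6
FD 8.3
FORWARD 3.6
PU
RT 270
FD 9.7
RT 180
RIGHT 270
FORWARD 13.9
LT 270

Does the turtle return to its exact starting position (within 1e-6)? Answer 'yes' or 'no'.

Answer: no

Derivation:
Executing turtle program step by step:
Start: pos=(0,0), heading=0, pen down
FD 2.4: (0,0) -> (2.4,0) [heading=0, draw]
FD 12.6: (2.4,0) -> (15,0) [heading=0, draw]
FD 8.3: (15,0) -> (23.3,0) [heading=0, draw]
FD 3.6: (23.3,0) -> (26.9,0) [heading=0, draw]
PU: pen up
RT 270: heading 0 -> 90
FD 9.7: (26.9,0) -> (26.9,9.7) [heading=90, move]
RT 180: heading 90 -> 270
RT 270: heading 270 -> 0
FD 13.9: (26.9,9.7) -> (40.8,9.7) [heading=0, move]
LT 270: heading 0 -> 270
Final: pos=(40.8,9.7), heading=270, 4 segment(s) drawn

Start position: (0, 0)
Final position: (40.8, 9.7)
Distance = 41.937; >= 1e-6 -> NOT closed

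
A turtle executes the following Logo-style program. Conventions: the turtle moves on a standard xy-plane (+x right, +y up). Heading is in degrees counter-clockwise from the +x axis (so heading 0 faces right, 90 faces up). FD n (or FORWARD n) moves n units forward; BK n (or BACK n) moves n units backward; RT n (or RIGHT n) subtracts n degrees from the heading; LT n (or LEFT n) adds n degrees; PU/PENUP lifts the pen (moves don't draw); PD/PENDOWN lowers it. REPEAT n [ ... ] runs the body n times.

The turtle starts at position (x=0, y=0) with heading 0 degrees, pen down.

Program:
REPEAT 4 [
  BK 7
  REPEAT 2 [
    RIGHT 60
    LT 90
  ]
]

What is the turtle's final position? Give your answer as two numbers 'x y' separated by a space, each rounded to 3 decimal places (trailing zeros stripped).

Executing turtle program step by step:
Start: pos=(0,0), heading=0, pen down
REPEAT 4 [
  -- iteration 1/4 --
  BK 7: (0,0) -> (-7,0) [heading=0, draw]
  REPEAT 2 [
    -- iteration 1/2 --
    RT 60: heading 0 -> 300
    LT 90: heading 300 -> 30
    -- iteration 2/2 --
    RT 60: heading 30 -> 330
    LT 90: heading 330 -> 60
  ]
  -- iteration 2/4 --
  BK 7: (-7,0) -> (-10.5,-6.062) [heading=60, draw]
  REPEAT 2 [
    -- iteration 1/2 --
    RT 60: heading 60 -> 0
    LT 90: heading 0 -> 90
    -- iteration 2/2 --
    RT 60: heading 90 -> 30
    LT 90: heading 30 -> 120
  ]
  -- iteration 3/4 --
  BK 7: (-10.5,-6.062) -> (-7,-12.124) [heading=120, draw]
  REPEAT 2 [
    -- iteration 1/2 --
    RT 60: heading 120 -> 60
    LT 90: heading 60 -> 150
    -- iteration 2/2 --
    RT 60: heading 150 -> 90
    LT 90: heading 90 -> 180
  ]
  -- iteration 4/4 --
  BK 7: (-7,-12.124) -> (0,-12.124) [heading=180, draw]
  REPEAT 2 [
    -- iteration 1/2 --
    RT 60: heading 180 -> 120
    LT 90: heading 120 -> 210
    -- iteration 2/2 --
    RT 60: heading 210 -> 150
    LT 90: heading 150 -> 240
  ]
]
Final: pos=(0,-12.124), heading=240, 4 segment(s) drawn

Answer: 0 -12.124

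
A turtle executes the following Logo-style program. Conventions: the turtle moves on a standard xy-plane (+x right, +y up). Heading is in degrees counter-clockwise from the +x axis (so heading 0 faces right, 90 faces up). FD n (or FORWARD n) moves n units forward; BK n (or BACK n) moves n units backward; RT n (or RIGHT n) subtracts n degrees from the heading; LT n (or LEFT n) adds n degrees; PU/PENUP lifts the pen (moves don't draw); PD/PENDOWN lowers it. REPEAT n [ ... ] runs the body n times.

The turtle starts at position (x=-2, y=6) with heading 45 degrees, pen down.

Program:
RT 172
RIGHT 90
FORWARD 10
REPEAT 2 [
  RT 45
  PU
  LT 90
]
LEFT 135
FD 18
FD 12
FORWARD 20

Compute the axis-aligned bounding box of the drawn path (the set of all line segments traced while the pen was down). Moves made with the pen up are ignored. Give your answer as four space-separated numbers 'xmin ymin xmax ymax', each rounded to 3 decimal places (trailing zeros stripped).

Answer: -9.986 6 -2 12.018

Derivation:
Executing turtle program step by step:
Start: pos=(-2,6), heading=45, pen down
RT 172: heading 45 -> 233
RT 90: heading 233 -> 143
FD 10: (-2,6) -> (-9.986,12.018) [heading=143, draw]
REPEAT 2 [
  -- iteration 1/2 --
  RT 45: heading 143 -> 98
  PU: pen up
  LT 90: heading 98 -> 188
  -- iteration 2/2 --
  RT 45: heading 188 -> 143
  PU: pen up
  LT 90: heading 143 -> 233
]
LT 135: heading 233 -> 8
FD 18: (-9.986,12.018) -> (7.838,14.523) [heading=8, move]
FD 12: (7.838,14.523) -> (19.722,16.193) [heading=8, move]
FD 20: (19.722,16.193) -> (39.527,18.977) [heading=8, move]
Final: pos=(39.527,18.977), heading=8, 1 segment(s) drawn

Segment endpoints: x in {-9.986, -2}, y in {6, 12.018}
xmin=-9.986, ymin=6, xmax=-2, ymax=12.018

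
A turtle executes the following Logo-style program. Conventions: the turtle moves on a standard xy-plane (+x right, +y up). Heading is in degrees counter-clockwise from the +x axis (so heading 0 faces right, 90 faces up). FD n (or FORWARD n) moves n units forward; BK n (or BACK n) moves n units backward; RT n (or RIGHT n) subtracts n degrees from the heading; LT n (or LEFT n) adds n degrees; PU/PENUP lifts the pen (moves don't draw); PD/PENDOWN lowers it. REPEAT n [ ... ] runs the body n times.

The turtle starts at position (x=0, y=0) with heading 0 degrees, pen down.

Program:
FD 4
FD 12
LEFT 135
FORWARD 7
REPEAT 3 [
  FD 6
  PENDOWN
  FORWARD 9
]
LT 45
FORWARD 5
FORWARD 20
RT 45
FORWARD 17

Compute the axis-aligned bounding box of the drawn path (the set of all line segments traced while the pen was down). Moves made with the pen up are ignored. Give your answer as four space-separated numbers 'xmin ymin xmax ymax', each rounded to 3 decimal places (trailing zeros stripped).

Answer: -57.79 0 16 48.79

Derivation:
Executing turtle program step by step:
Start: pos=(0,0), heading=0, pen down
FD 4: (0,0) -> (4,0) [heading=0, draw]
FD 12: (4,0) -> (16,0) [heading=0, draw]
LT 135: heading 0 -> 135
FD 7: (16,0) -> (11.05,4.95) [heading=135, draw]
REPEAT 3 [
  -- iteration 1/3 --
  FD 6: (11.05,4.95) -> (6.808,9.192) [heading=135, draw]
  PD: pen down
  FD 9: (6.808,9.192) -> (0.444,15.556) [heading=135, draw]
  -- iteration 2/3 --
  FD 6: (0.444,15.556) -> (-3.799,19.799) [heading=135, draw]
  PD: pen down
  FD 9: (-3.799,19.799) -> (-10.163,26.163) [heading=135, draw]
  -- iteration 3/3 --
  FD 6: (-10.163,26.163) -> (-14.406,30.406) [heading=135, draw]
  PD: pen down
  FD 9: (-14.406,30.406) -> (-20.77,36.77) [heading=135, draw]
]
LT 45: heading 135 -> 180
FD 5: (-20.77,36.77) -> (-25.77,36.77) [heading=180, draw]
FD 20: (-25.77,36.77) -> (-45.77,36.77) [heading=180, draw]
RT 45: heading 180 -> 135
FD 17: (-45.77,36.77) -> (-57.79,48.79) [heading=135, draw]
Final: pos=(-57.79,48.79), heading=135, 12 segment(s) drawn

Segment endpoints: x in {-57.79, -45.77, -25.77, -20.77, -14.406, -10.163, -3.799, 0, 0.444, 4, 6.808, 11.05, 16}, y in {0, 4.95, 9.192, 15.556, 19.799, 26.163, 30.406, 36.77, 48.79}
xmin=-57.79, ymin=0, xmax=16, ymax=48.79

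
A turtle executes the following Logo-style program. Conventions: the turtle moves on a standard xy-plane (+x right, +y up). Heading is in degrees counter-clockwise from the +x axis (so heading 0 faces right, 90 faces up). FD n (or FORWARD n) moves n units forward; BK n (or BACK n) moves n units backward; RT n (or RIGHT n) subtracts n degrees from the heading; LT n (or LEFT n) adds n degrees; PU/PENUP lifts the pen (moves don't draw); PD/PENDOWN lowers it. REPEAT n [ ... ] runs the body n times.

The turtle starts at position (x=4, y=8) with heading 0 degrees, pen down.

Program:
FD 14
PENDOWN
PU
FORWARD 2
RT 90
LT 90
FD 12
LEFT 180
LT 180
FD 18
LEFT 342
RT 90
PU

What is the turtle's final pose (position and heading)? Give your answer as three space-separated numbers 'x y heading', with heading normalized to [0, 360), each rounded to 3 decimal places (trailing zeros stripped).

Executing turtle program step by step:
Start: pos=(4,8), heading=0, pen down
FD 14: (4,8) -> (18,8) [heading=0, draw]
PD: pen down
PU: pen up
FD 2: (18,8) -> (20,8) [heading=0, move]
RT 90: heading 0 -> 270
LT 90: heading 270 -> 0
FD 12: (20,8) -> (32,8) [heading=0, move]
LT 180: heading 0 -> 180
LT 180: heading 180 -> 0
FD 18: (32,8) -> (50,8) [heading=0, move]
LT 342: heading 0 -> 342
RT 90: heading 342 -> 252
PU: pen up
Final: pos=(50,8), heading=252, 1 segment(s) drawn

Answer: 50 8 252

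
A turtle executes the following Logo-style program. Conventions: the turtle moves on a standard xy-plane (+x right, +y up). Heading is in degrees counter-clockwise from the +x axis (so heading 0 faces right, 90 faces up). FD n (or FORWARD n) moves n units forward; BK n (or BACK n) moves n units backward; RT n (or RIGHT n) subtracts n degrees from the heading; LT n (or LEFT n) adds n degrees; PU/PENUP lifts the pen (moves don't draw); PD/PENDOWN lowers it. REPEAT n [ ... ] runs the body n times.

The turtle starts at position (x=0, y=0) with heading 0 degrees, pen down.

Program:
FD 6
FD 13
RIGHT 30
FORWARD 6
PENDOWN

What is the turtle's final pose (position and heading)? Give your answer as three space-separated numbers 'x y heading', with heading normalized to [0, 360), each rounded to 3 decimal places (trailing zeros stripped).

Answer: 24.196 -3 330

Derivation:
Executing turtle program step by step:
Start: pos=(0,0), heading=0, pen down
FD 6: (0,0) -> (6,0) [heading=0, draw]
FD 13: (6,0) -> (19,0) [heading=0, draw]
RT 30: heading 0 -> 330
FD 6: (19,0) -> (24.196,-3) [heading=330, draw]
PD: pen down
Final: pos=(24.196,-3), heading=330, 3 segment(s) drawn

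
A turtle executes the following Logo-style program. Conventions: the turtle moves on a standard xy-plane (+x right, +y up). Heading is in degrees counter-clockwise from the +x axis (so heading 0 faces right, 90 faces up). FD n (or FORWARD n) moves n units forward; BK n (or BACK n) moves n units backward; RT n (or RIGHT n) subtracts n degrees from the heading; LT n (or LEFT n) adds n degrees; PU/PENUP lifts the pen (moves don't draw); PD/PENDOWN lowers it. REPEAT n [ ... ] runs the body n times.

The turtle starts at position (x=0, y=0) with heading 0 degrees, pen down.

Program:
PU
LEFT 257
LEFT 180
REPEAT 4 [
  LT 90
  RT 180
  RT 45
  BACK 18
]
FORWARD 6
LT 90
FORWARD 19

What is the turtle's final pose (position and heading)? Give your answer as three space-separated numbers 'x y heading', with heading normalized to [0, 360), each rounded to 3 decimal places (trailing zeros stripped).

Executing turtle program step by step:
Start: pos=(0,0), heading=0, pen down
PU: pen up
LT 257: heading 0 -> 257
LT 180: heading 257 -> 77
REPEAT 4 [
  -- iteration 1/4 --
  LT 90: heading 77 -> 167
  RT 180: heading 167 -> 347
  RT 45: heading 347 -> 302
  BK 18: (0,0) -> (-9.539,15.265) [heading=302, move]
  -- iteration 2/4 --
  LT 90: heading 302 -> 32
  RT 180: heading 32 -> 212
  RT 45: heading 212 -> 167
  BK 18: (-9.539,15.265) -> (8,11.216) [heading=167, move]
  -- iteration 3/4 --
  LT 90: heading 167 -> 257
  RT 180: heading 257 -> 77
  RT 45: heading 77 -> 32
  BK 18: (8,11.216) -> (-7.265,1.677) [heading=32, move]
  -- iteration 4/4 --
  LT 90: heading 32 -> 122
  RT 180: heading 122 -> 302
  RT 45: heading 302 -> 257
  BK 18: (-7.265,1.677) -> (-3.216,19.216) [heading=257, move]
]
FD 6: (-3.216,19.216) -> (-4.565,13.37) [heading=257, move]
LT 90: heading 257 -> 347
FD 19: (-4.565,13.37) -> (13.948,9.096) [heading=347, move]
Final: pos=(13.948,9.096), heading=347, 0 segment(s) drawn

Answer: 13.948 9.096 347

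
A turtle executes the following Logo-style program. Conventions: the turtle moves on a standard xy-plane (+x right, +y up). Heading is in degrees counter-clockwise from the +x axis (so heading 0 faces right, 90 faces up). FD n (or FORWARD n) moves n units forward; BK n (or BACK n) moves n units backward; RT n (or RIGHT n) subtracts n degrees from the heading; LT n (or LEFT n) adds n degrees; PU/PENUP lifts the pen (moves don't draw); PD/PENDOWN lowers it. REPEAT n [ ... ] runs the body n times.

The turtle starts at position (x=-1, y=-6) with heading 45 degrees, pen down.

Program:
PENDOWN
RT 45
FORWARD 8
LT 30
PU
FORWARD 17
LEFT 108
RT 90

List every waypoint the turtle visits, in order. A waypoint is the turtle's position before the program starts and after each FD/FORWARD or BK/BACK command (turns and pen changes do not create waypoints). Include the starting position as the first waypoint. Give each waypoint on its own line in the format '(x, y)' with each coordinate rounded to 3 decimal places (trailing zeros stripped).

Executing turtle program step by step:
Start: pos=(-1,-6), heading=45, pen down
PD: pen down
RT 45: heading 45 -> 0
FD 8: (-1,-6) -> (7,-6) [heading=0, draw]
LT 30: heading 0 -> 30
PU: pen up
FD 17: (7,-6) -> (21.722,2.5) [heading=30, move]
LT 108: heading 30 -> 138
RT 90: heading 138 -> 48
Final: pos=(21.722,2.5), heading=48, 1 segment(s) drawn
Waypoints (3 total):
(-1, -6)
(7, -6)
(21.722, 2.5)

Answer: (-1, -6)
(7, -6)
(21.722, 2.5)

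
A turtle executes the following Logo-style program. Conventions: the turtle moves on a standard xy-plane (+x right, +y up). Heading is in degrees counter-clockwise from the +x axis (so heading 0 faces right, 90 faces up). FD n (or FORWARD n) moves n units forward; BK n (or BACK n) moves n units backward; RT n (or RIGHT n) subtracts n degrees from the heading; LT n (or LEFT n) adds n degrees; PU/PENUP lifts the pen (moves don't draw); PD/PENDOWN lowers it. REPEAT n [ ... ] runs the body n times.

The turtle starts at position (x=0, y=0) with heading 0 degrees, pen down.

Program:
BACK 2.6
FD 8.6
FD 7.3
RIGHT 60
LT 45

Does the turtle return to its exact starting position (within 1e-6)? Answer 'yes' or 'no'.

Executing turtle program step by step:
Start: pos=(0,0), heading=0, pen down
BK 2.6: (0,0) -> (-2.6,0) [heading=0, draw]
FD 8.6: (-2.6,0) -> (6,0) [heading=0, draw]
FD 7.3: (6,0) -> (13.3,0) [heading=0, draw]
RT 60: heading 0 -> 300
LT 45: heading 300 -> 345
Final: pos=(13.3,0), heading=345, 3 segment(s) drawn

Start position: (0, 0)
Final position: (13.3, 0)
Distance = 13.3; >= 1e-6 -> NOT closed

Answer: no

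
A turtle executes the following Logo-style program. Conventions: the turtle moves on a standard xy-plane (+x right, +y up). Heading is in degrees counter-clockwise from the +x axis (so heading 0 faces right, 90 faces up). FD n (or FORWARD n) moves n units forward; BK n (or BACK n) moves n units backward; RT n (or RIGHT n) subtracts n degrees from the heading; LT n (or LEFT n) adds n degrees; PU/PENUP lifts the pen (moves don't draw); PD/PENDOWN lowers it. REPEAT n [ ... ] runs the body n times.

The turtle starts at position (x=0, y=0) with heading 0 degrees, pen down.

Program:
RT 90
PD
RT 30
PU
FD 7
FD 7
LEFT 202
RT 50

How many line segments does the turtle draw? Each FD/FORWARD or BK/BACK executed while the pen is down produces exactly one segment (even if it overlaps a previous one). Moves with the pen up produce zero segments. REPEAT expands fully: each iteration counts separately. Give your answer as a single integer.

Answer: 0

Derivation:
Executing turtle program step by step:
Start: pos=(0,0), heading=0, pen down
RT 90: heading 0 -> 270
PD: pen down
RT 30: heading 270 -> 240
PU: pen up
FD 7: (0,0) -> (-3.5,-6.062) [heading=240, move]
FD 7: (-3.5,-6.062) -> (-7,-12.124) [heading=240, move]
LT 202: heading 240 -> 82
RT 50: heading 82 -> 32
Final: pos=(-7,-12.124), heading=32, 0 segment(s) drawn
Segments drawn: 0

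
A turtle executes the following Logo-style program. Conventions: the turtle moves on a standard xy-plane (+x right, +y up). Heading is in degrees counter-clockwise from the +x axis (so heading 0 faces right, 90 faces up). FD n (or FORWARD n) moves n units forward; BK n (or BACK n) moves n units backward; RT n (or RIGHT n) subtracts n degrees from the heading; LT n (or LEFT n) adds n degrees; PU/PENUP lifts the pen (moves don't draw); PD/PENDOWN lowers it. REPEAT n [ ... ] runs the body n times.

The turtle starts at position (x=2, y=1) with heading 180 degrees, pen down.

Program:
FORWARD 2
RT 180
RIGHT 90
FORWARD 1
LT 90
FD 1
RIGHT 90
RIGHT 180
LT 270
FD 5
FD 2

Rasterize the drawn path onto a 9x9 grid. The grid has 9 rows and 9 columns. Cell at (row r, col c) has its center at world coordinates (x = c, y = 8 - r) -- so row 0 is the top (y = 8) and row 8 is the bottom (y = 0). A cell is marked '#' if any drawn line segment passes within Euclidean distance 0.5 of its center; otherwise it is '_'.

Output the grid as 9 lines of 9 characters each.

Answer: _________
_________
_________
_________
_________
_________
_________
###______
#########

Derivation:
Segment 0: (2,1) -> (0,1)
Segment 1: (0,1) -> (0,0)
Segment 2: (0,0) -> (1,0)
Segment 3: (1,0) -> (6,0)
Segment 4: (6,0) -> (8,0)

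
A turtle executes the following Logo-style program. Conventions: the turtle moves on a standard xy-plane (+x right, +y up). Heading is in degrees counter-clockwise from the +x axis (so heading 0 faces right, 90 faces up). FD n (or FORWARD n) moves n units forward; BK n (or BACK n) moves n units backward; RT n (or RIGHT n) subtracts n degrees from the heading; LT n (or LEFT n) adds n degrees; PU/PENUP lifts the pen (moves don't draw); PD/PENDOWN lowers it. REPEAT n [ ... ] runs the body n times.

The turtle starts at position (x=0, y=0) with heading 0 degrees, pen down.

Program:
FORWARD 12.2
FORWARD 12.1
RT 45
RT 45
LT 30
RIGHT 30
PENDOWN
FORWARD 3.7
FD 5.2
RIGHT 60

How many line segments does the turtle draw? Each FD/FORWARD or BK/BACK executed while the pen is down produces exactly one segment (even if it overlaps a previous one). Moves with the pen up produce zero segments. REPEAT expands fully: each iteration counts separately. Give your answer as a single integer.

Answer: 4

Derivation:
Executing turtle program step by step:
Start: pos=(0,0), heading=0, pen down
FD 12.2: (0,0) -> (12.2,0) [heading=0, draw]
FD 12.1: (12.2,0) -> (24.3,0) [heading=0, draw]
RT 45: heading 0 -> 315
RT 45: heading 315 -> 270
LT 30: heading 270 -> 300
RT 30: heading 300 -> 270
PD: pen down
FD 3.7: (24.3,0) -> (24.3,-3.7) [heading=270, draw]
FD 5.2: (24.3,-3.7) -> (24.3,-8.9) [heading=270, draw]
RT 60: heading 270 -> 210
Final: pos=(24.3,-8.9), heading=210, 4 segment(s) drawn
Segments drawn: 4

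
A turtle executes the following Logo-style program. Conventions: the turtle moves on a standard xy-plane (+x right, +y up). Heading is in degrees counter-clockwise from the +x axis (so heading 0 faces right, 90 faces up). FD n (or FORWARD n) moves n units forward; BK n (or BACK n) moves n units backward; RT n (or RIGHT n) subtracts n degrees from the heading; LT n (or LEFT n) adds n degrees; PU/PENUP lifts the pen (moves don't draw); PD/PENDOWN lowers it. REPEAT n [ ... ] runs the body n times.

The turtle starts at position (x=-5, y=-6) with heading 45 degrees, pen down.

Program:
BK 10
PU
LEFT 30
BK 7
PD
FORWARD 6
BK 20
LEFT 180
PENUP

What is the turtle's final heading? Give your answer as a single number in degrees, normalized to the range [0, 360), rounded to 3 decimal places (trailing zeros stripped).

Executing turtle program step by step:
Start: pos=(-5,-6), heading=45, pen down
BK 10: (-5,-6) -> (-12.071,-13.071) [heading=45, draw]
PU: pen up
LT 30: heading 45 -> 75
BK 7: (-12.071,-13.071) -> (-13.883,-19.833) [heading=75, move]
PD: pen down
FD 6: (-13.883,-19.833) -> (-12.33,-14.037) [heading=75, draw]
BK 20: (-12.33,-14.037) -> (-17.506,-33.356) [heading=75, draw]
LT 180: heading 75 -> 255
PU: pen up
Final: pos=(-17.506,-33.356), heading=255, 3 segment(s) drawn

Answer: 255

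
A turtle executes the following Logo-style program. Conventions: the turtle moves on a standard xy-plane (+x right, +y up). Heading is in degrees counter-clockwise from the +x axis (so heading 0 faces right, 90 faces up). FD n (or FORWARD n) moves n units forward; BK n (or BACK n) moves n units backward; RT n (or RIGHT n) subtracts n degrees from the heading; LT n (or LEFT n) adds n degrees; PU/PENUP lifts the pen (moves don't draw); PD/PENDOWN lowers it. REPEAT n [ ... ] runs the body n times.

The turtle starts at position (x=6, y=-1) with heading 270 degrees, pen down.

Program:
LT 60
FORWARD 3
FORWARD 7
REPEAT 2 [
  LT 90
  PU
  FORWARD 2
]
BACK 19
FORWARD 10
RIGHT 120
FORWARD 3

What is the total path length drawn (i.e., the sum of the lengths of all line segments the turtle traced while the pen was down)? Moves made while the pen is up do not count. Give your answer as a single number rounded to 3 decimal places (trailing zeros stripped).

Answer: 10

Derivation:
Executing turtle program step by step:
Start: pos=(6,-1), heading=270, pen down
LT 60: heading 270 -> 330
FD 3: (6,-1) -> (8.598,-2.5) [heading=330, draw]
FD 7: (8.598,-2.5) -> (14.66,-6) [heading=330, draw]
REPEAT 2 [
  -- iteration 1/2 --
  LT 90: heading 330 -> 60
  PU: pen up
  FD 2: (14.66,-6) -> (15.66,-4.268) [heading=60, move]
  -- iteration 2/2 --
  LT 90: heading 60 -> 150
  PU: pen up
  FD 2: (15.66,-4.268) -> (13.928,-3.268) [heading=150, move]
]
BK 19: (13.928,-3.268) -> (30.383,-12.768) [heading=150, move]
FD 10: (30.383,-12.768) -> (21.722,-7.768) [heading=150, move]
RT 120: heading 150 -> 30
FD 3: (21.722,-7.768) -> (24.321,-6.268) [heading=30, move]
Final: pos=(24.321,-6.268), heading=30, 2 segment(s) drawn

Segment lengths:
  seg 1: (6,-1) -> (8.598,-2.5), length = 3
  seg 2: (8.598,-2.5) -> (14.66,-6), length = 7
Total = 10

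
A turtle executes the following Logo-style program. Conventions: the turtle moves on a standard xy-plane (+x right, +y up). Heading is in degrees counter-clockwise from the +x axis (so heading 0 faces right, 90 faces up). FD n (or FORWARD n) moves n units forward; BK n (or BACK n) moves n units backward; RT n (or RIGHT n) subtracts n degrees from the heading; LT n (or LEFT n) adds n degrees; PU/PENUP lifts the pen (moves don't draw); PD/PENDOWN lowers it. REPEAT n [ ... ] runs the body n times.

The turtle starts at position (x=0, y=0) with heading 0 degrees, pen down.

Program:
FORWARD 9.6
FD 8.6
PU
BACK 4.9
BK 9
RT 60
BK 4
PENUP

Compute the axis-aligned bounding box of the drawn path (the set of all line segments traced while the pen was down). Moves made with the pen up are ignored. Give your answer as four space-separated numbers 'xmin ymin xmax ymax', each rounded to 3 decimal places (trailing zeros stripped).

Answer: 0 0 18.2 0

Derivation:
Executing turtle program step by step:
Start: pos=(0,0), heading=0, pen down
FD 9.6: (0,0) -> (9.6,0) [heading=0, draw]
FD 8.6: (9.6,0) -> (18.2,0) [heading=0, draw]
PU: pen up
BK 4.9: (18.2,0) -> (13.3,0) [heading=0, move]
BK 9: (13.3,0) -> (4.3,0) [heading=0, move]
RT 60: heading 0 -> 300
BK 4: (4.3,0) -> (2.3,3.464) [heading=300, move]
PU: pen up
Final: pos=(2.3,3.464), heading=300, 2 segment(s) drawn

Segment endpoints: x in {0, 9.6, 18.2}, y in {0}
xmin=0, ymin=0, xmax=18.2, ymax=0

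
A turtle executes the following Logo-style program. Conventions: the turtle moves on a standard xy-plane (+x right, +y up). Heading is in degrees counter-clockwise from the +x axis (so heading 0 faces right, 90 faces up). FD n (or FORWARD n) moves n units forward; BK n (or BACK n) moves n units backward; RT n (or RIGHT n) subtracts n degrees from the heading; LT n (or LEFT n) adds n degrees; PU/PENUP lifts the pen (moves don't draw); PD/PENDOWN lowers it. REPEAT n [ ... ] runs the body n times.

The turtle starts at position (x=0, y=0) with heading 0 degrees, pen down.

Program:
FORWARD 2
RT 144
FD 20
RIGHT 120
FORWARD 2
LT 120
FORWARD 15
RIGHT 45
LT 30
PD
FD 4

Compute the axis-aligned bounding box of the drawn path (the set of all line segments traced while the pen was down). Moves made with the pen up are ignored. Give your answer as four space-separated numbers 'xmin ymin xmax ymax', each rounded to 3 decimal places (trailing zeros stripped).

Executing turtle program step by step:
Start: pos=(0,0), heading=0, pen down
FD 2: (0,0) -> (2,0) [heading=0, draw]
RT 144: heading 0 -> 216
FD 20: (2,0) -> (-14.18,-11.756) [heading=216, draw]
RT 120: heading 216 -> 96
FD 2: (-14.18,-11.756) -> (-14.389,-9.767) [heading=96, draw]
LT 120: heading 96 -> 216
FD 15: (-14.389,-9.767) -> (-26.525,-18.583) [heading=216, draw]
RT 45: heading 216 -> 171
LT 30: heading 171 -> 201
PD: pen down
FD 4: (-26.525,-18.583) -> (-30.259,-20.017) [heading=201, draw]
Final: pos=(-30.259,-20.017), heading=201, 5 segment(s) drawn

Segment endpoints: x in {-30.259, -26.525, -14.389, -14.18, 0, 2}, y in {-20.017, -18.583, -11.756, -9.767, 0}
xmin=-30.259, ymin=-20.017, xmax=2, ymax=0

Answer: -30.259 -20.017 2 0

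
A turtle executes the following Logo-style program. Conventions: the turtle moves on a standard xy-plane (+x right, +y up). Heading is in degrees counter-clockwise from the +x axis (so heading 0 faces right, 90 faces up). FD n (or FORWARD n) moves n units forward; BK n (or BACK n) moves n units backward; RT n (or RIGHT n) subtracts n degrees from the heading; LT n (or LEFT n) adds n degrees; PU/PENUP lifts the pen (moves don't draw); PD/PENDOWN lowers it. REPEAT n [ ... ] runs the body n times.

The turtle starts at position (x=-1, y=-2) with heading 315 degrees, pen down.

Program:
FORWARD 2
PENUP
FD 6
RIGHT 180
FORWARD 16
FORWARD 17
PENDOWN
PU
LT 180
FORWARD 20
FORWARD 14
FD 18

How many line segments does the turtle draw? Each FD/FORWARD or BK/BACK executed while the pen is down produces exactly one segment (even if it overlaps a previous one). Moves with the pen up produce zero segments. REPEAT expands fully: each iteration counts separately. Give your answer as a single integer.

Answer: 1

Derivation:
Executing turtle program step by step:
Start: pos=(-1,-2), heading=315, pen down
FD 2: (-1,-2) -> (0.414,-3.414) [heading=315, draw]
PU: pen up
FD 6: (0.414,-3.414) -> (4.657,-7.657) [heading=315, move]
RT 180: heading 315 -> 135
FD 16: (4.657,-7.657) -> (-6.657,3.657) [heading=135, move]
FD 17: (-6.657,3.657) -> (-18.678,15.678) [heading=135, move]
PD: pen down
PU: pen up
LT 180: heading 135 -> 315
FD 20: (-18.678,15.678) -> (-4.536,1.536) [heading=315, move]
FD 14: (-4.536,1.536) -> (5.364,-8.364) [heading=315, move]
FD 18: (5.364,-8.364) -> (18.092,-21.092) [heading=315, move]
Final: pos=(18.092,-21.092), heading=315, 1 segment(s) drawn
Segments drawn: 1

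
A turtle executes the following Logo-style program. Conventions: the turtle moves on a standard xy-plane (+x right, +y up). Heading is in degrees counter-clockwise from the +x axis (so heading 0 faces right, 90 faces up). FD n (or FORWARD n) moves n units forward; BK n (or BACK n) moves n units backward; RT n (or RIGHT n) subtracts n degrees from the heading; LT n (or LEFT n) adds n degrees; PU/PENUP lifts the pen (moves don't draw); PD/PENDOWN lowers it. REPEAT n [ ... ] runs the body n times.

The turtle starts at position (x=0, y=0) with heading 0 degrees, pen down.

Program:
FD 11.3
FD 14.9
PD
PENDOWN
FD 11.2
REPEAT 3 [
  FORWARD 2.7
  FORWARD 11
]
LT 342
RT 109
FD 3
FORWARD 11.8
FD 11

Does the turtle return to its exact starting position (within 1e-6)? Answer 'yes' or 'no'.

Answer: no

Derivation:
Executing turtle program step by step:
Start: pos=(0,0), heading=0, pen down
FD 11.3: (0,0) -> (11.3,0) [heading=0, draw]
FD 14.9: (11.3,0) -> (26.2,0) [heading=0, draw]
PD: pen down
PD: pen down
FD 11.2: (26.2,0) -> (37.4,0) [heading=0, draw]
REPEAT 3 [
  -- iteration 1/3 --
  FD 2.7: (37.4,0) -> (40.1,0) [heading=0, draw]
  FD 11: (40.1,0) -> (51.1,0) [heading=0, draw]
  -- iteration 2/3 --
  FD 2.7: (51.1,0) -> (53.8,0) [heading=0, draw]
  FD 11: (53.8,0) -> (64.8,0) [heading=0, draw]
  -- iteration 3/3 --
  FD 2.7: (64.8,0) -> (67.5,0) [heading=0, draw]
  FD 11: (67.5,0) -> (78.5,0) [heading=0, draw]
]
LT 342: heading 0 -> 342
RT 109: heading 342 -> 233
FD 3: (78.5,0) -> (76.695,-2.396) [heading=233, draw]
FD 11.8: (76.695,-2.396) -> (69.593,-11.82) [heading=233, draw]
FD 11: (69.593,-11.82) -> (62.973,-20.605) [heading=233, draw]
Final: pos=(62.973,-20.605), heading=233, 12 segment(s) drawn

Start position: (0, 0)
Final position: (62.973, -20.605)
Distance = 66.258; >= 1e-6 -> NOT closed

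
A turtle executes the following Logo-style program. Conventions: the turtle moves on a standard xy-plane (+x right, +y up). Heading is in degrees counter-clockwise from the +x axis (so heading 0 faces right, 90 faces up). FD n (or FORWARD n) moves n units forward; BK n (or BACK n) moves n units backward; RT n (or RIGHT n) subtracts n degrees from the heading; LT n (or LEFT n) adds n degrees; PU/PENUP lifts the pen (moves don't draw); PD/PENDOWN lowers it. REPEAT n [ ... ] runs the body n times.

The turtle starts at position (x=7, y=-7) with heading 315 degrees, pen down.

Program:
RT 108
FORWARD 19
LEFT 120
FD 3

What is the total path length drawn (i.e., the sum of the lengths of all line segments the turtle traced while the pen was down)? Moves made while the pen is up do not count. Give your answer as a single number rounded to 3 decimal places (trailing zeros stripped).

Answer: 22

Derivation:
Executing turtle program step by step:
Start: pos=(7,-7), heading=315, pen down
RT 108: heading 315 -> 207
FD 19: (7,-7) -> (-9.929,-15.626) [heading=207, draw]
LT 120: heading 207 -> 327
FD 3: (-9.929,-15.626) -> (-7.413,-17.26) [heading=327, draw]
Final: pos=(-7.413,-17.26), heading=327, 2 segment(s) drawn

Segment lengths:
  seg 1: (7,-7) -> (-9.929,-15.626), length = 19
  seg 2: (-9.929,-15.626) -> (-7.413,-17.26), length = 3
Total = 22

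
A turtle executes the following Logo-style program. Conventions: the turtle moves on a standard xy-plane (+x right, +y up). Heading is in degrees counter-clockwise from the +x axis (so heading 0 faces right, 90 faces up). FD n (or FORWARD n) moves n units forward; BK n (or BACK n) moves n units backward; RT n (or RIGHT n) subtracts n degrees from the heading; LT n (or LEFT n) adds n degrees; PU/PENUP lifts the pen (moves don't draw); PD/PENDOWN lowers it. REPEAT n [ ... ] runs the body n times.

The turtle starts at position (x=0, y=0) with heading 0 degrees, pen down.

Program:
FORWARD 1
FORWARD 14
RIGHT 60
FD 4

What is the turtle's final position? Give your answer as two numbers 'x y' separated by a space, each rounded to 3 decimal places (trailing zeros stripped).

Executing turtle program step by step:
Start: pos=(0,0), heading=0, pen down
FD 1: (0,0) -> (1,0) [heading=0, draw]
FD 14: (1,0) -> (15,0) [heading=0, draw]
RT 60: heading 0 -> 300
FD 4: (15,0) -> (17,-3.464) [heading=300, draw]
Final: pos=(17,-3.464), heading=300, 3 segment(s) drawn

Answer: 17 -3.464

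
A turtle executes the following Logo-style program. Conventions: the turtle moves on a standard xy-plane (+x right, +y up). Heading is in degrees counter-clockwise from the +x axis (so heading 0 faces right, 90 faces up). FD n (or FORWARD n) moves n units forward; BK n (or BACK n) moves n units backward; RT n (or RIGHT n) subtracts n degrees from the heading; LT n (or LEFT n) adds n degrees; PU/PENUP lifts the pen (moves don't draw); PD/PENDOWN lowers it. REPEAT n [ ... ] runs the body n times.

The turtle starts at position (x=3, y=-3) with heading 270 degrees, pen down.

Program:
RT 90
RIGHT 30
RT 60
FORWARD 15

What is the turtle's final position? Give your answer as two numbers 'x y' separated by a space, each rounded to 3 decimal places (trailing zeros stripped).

Executing turtle program step by step:
Start: pos=(3,-3), heading=270, pen down
RT 90: heading 270 -> 180
RT 30: heading 180 -> 150
RT 60: heading 150 -> 90
FD 15: (3,-3) -> (3,12) [heading=90, draw]
Final: pos=(3,12), heading=90, 1 segment(s) drawn

Answer: 3 12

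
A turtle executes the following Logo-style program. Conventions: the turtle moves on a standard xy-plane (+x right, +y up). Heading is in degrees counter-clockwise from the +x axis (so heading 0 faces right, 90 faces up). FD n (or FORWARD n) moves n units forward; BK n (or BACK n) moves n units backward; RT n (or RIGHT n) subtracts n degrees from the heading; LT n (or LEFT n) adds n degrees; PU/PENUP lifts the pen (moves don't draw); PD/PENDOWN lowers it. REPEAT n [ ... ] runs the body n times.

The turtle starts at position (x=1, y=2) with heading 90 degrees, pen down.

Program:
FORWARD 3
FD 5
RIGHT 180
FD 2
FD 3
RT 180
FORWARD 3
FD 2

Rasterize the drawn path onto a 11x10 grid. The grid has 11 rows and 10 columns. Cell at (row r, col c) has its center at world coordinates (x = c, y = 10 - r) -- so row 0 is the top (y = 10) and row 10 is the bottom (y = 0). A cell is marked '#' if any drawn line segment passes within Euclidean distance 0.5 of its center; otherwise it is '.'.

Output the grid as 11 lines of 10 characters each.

Answer: .#........
.#........
.#........
.#........
.#........
.#........
.#........
.#........
.#........
..........
..........

Derivation:
Segment 0: (1,2) -> (1,5)
Segment 1: (1,5) -> (1,10)
Segment 2: (1,10) -> (1,8)
Segment 3: (1,8) -> (1,5)
Segment 4: (1,5) -> (1,8)
Segment 5: (1,8) -> (1,10)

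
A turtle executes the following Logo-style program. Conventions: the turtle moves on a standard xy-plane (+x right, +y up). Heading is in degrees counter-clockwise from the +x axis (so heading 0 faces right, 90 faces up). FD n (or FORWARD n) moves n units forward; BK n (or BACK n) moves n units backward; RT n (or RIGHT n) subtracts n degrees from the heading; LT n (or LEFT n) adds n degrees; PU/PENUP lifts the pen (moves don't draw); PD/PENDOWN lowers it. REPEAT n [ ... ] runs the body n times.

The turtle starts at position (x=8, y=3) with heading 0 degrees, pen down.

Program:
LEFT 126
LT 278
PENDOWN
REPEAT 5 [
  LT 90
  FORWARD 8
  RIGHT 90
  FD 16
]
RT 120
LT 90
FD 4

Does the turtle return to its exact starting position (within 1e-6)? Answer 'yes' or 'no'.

Executing turtle program step by step:
Start: pos=(8,3), heading=0, pen down
LT 126: heading 0 -> 126
LT 278: heading 126 -> 44
PD: pen down
REPEAT 5 [
  -- iteration 1/5 --
  LT 90: heading 44 -> 134
  FD 8: (8,3) -> (2.443,8.755) [heading=134, draw]
  RT 90: heading 134 -> 44
  FD 16: (2.443,8.755) -> (13.952,19.869) [heading=44, draw]
  -- iteration 2/5 --
  LT 90: heading 44 -> 134
  FD 8: (13.952,19.869) -> (8.395,25.624) [heading=134, draw]
  RT 90: heading 134 -> 44
  FD 16: (8.395,25.624) -> (19.904,36.739) [heading=44, draw]
  -- iteration 3/5 --
  LT 90: heading 44 -> 134
  FD 8: (19.904,36.739) -> (14.347,42.493) [heading=134, draw]
  RT 90: heading 134 -> 44
  FD 16: (14.347,42.493) -> (25.857,53.608) [heading=44, draw]
  -- iteration 4/5 --
  LT 90: heading 44 -> 134
  FD 8: (25.857,53.608) -> (20.299,59.362) [heading=134, draw]
  RT 90: heading 134 -> 44
  FD 16: (20.299,59.362) -> (31.809,70.477) [heading=44, draw]
  -- iteration 5/5 --
  LT 90: heading 44 -> 134
  FD 8: (31.809,70.477) -> (26.251,76.232) [heading=134, draw]
  RT 90: heading 134 -> 44
  FD 16: (26.251,76.232) -> (37.761,87.346) [heading=44, draw]
]
RT 120: heading 44 -> 284
LT 90: heading 284 -> 14
FD 4: (37.761,87.346) -> (41.642,88.314) [heading=14, draw]
Final: pos=(41.642,88.314), heading=14, 11 segment(s) drawn

Start position: (8, 3)
Final position: (41.642, 88.314)
Distance = 91.707; >= 1e-6 -> NOT closed

Answer: no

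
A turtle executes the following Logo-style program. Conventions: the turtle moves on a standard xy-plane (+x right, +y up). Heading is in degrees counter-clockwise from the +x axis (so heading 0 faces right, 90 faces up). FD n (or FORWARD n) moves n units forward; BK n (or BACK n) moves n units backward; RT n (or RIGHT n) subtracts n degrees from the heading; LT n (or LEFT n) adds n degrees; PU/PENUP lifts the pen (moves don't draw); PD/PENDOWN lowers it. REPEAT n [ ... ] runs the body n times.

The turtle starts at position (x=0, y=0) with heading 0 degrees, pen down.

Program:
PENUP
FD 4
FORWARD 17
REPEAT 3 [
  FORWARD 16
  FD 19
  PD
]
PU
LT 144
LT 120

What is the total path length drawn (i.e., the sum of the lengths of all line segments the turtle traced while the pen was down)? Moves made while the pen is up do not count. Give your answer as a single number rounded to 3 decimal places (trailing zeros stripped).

Answer: 70

Derivation:
Executing turtle program step by step:
Start: pos=(0,0), heading=0, pen down
PU: pen up
FD 4: (0,0) -> (4,0) [heading=0, move]
FD 17: (4,0) -> (21,0) [heading=0, move]
REPEAT 3 [
  -- iteration 1/3 --
  FD 16: (21,0) -> (37,0) [heading=0, move]
  FD 19: (37,0) -> (56,0) [heading=0, move]
  PD: pen down
  -- iteration 2/3 --
  FD 16: (56,0) -> (72,0) [heading=0, draw]
  FD 19: (72,0) -> (91,0) [heading=0, draw]
  PD: pen down
  -- iteration 3/3 --
  FD 16: (91,0) -> (107,0) [heading=0, draw]
  FD 19: (107,0) -> (126,0) [heading=0, draw]
  PD: pen down
]
PU: pen up
LT 144: heading 0 -> 144
LT 120: heading 144 -> 264
Final: pos=(126,0), heading=264, 4 segment(s) drawn

Segment lengths:
  seg 1: (56,0) -> (72,0), length = 16
  seg 2: (72,0) -> (91,0), length = 19
  seg 3: (91,0) -> (107,0), length = 16
  seg 4: (107,0) -> (126,0), length = 19
Total = 70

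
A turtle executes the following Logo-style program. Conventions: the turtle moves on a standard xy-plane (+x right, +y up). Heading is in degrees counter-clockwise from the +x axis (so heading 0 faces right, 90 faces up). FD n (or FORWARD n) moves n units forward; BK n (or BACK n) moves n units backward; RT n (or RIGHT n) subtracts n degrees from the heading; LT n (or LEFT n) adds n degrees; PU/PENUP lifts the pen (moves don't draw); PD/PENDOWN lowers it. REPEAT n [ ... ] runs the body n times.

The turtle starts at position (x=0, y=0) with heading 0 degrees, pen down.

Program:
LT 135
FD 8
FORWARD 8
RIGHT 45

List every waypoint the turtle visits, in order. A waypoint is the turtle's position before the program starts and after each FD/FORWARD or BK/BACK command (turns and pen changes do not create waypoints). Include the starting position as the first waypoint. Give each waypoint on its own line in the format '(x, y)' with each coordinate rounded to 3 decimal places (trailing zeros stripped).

Executing turtle program step by step:
Start: pos=(0,0), heading=0, pen down
LT 135: heading 0 -> 135
FD 8: (0,0) -> (-5.657,5.657) [heading=135, draw]
FD 8: (-5.657,5.657) -> (-11.314,11.314) [heading=135, draw]
RT 45: heading 135 -> 90
Final: pos=(-11.314,11.314), heading=90, 2 segment(s) drawn
Waypoints (3 total):
(0, 0)
(-5.657, 5.657)
(-11.314, 11.314)

Answer: (0, 0)
(-5.657, 5.657)
(-11.314, 11.314)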